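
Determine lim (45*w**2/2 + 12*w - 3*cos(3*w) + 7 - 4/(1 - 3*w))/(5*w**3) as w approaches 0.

-108/5

Substitution gives 0/0; apply L'Hôpital's rule 3 times.
After differentiating numerator and denominator 3 times the quotient is (-81*sin(3*w) - 648/(3*w - 1)^4)/(30); at w = 0 this is -108/5.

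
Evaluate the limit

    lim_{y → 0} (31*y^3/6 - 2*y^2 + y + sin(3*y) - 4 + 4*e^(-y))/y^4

Substitution gives 0/0; apply L'Hôpital's rule 4 times.
After differentiating numerator and denominator 4 times the quotient is (81*sin(3*y) + 4*e^(-y))/(24); at y = 0 this is 1/6.

1/6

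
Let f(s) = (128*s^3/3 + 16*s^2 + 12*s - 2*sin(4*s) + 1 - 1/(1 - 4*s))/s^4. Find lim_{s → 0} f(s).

-256

Substitution gives 0/0; apply L'Hôpital's rule 4 times.
After differentiating numerator and denominator 4 times the quotient is (-512*sin(4*s) + 6144/(4*s - 1)^5)/(24); at s = 0 this is -256.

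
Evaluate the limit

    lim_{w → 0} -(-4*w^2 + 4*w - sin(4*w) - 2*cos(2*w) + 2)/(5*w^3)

Substitution gives 0/0; apply L'Hôpital's rule 3 times.
After differentiating numerator and denominator 3 times the quotient is (-16*sin(2*w) + 64*cos(4*w))/(-30); at w = 0 this is -32/15.

-32/15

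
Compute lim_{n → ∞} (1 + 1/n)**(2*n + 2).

e^(2)

Let L be the limit and take ln: ln L = lim (2n + 2)·ln(1 + 1/n) = lim (2n + 2)·(1/n + O(1/n²)) = 2.
Hence L = e^(2).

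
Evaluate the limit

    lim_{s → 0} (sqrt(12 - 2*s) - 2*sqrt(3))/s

-√(3)/6

A 0/0 form; rationalise with √(12 - 2s) + √12. This collapses the numerator to -2s, leaving -2/(√(12 - 2s) + √12) → -2/(2√12) = -√(3)/6.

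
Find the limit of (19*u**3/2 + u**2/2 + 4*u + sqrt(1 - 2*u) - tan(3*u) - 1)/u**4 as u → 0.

-5/8

Substitution gives 0/0 (the numerator vanishes to order 4).
Expand each term to order u^4: the coefficient of u^4 in −tan(3u) is 0 and in √(1 - 2u) is -5/8.
Lower-order terms cancel with the polynomial part, so the numerator is (-5/8)·u^4 + o(u^4), and the limit is (-5/8)/(1) = -5/8.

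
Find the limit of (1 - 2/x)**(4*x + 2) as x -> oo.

e^(-8)

The base → 1 and the exponent → ∞: a 1^∞ form.
Take logarithms: (4x + 2)·ln(1 - 2/x). Since ln(1+u) ~ u for small u, this behaves like (4x)·(-2/x) → -8.
So the limit is e^(-8).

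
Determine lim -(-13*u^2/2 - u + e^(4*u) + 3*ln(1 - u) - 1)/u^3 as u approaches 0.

Substitution gives 0/0 (the numerator vanishes to order 3).
Expand each term to order u^3: the coefficient of u^3 in 3·ln(1 - u) is -1 and in e^(4u) is 32/3.
Lower-order terms cancel with the polynomial part, so the numerator is (29/3)·u^3 + o(u^3), and the limit is (29/3)/(-1) = -29/3.

-29/3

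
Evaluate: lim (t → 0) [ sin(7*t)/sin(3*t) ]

7/3

Substitution gives 0/0.
Divide numerator and denominator by t: sin(7t)/t → 7 and sin(3t)/t → 3, so the limit is 1·7/3 = 7/3.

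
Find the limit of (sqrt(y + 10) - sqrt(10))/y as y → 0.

A 0/0 form; rationalise with √(10 + y) + √10. This collapses the numerator to y, leaving 1/(√(10 + y) + √10) → 1/(2√10) = √(10)/20.

√(10)/20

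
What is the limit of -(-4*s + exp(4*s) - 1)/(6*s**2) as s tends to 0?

Direct substitution gives 0/0.
Apply L'Hôpital: lim (4*e^(4*s) - 4)/(-12*s), still 0/0.
After 2 applications of L'Hôpital's rule the quotient is (16*e^(4*s))/(-12); substituting s = 0 gives -4/3.

-4/3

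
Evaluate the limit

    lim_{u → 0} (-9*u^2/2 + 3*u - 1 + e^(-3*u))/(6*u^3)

Direct substitution gives 0/0.
Apply L'Hôpital: lim (-9*u + 3 - 3*e^(-3*u))/(18*u^2), still 0/0.
Apply L'Hôpital: lim (-9 + 9*e^(-3*u))/(36*u), still 0/0.
After 3 applications of L'Hôpital's rule the quotient is (-27*e^(-3*u))/(36); substituting u = 0 gives -3/4.

-3/4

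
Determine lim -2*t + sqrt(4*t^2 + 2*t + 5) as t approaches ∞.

An ∞ − ∞ form. Rationalising with the conjugate, the difference becomes (2t + 5) / (√(4*t^2 + 2*t + 5) + 2t).
For large t the denominator behaves like 2·2t, so the quotient tends to 2/4 = 1/2.

1/2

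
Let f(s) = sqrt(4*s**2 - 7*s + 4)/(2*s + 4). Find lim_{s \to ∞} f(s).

1

For large |s|, √(4*s^2 - 7*s + 4) ≈ √4·|s| and the denominator ≈ 2s.
Since s → +∞, |s| = s, giving √4/(2) = 1.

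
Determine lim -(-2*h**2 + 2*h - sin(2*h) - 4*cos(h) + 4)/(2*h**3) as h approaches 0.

Substitution gives 0/0; apply L'Hôpital's rule 3 times.
After differentiating numerator and denominator 3 times the quotient is (-4*sin(h) + 8*cos(2*h))/(-12); at h = 0 this is -2/3.

-2/3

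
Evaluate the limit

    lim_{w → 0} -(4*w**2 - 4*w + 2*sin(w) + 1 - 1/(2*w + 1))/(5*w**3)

Substitution gives 0/0 (the numerator vanishes to order 3).
Expand each term to order w^3: the coefficient of w^3 in 2·sin(w) is -1/3 and in −1/(1 + 2w) is 8.
Lower-order terms cancel with the polynomial part, so the numerator is (23/3)·w^3 + o(w^3), and the limit is (23/3)/(-5) = -23/15.

-23/15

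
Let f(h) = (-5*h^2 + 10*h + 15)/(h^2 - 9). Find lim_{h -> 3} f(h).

-10/3

Since h = 3 makes numerator and denominator zero, (h - 3) divides both.
Cancelling it gives (-5*h - 5)/(h + 3); now plug in h = 3 to get -10/3.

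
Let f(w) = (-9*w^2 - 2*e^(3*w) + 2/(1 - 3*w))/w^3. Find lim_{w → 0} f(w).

Substitution gives 0/0 (the numerator vanishes to order 3).
Expand each term to order w^3: the coefficient of w^3 in 2·1/(1 - 3w) is 54 and in -2·e^(3w) is -9.
Lower-order terms cancel with the polynomial part, so the numerator is (45)·w^3 + o(w^3), and the limit is (45)/(1) = 45.

45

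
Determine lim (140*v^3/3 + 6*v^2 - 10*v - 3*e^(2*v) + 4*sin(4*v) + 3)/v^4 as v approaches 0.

Substitution gives 0/0 (the numerator vanishes to order 4).
Expand each term to order v^4: the coefficient of v^4 in 4·sin(4v) is 0 and in -3·e^(2v) is -2.
Lower-order terms cancel with the polynomial part, so the numerator is (-2)·v^4 + o(v^4), and the limit is (-2)/(1) = -2.

-2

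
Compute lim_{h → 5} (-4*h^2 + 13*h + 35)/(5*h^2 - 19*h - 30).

-27/31

Direct substitution gives 0/0, so factor. Both numerator and denominator have (h - 5) as a factor.
After cancelling, the expression reduces to (-4*h - 7)/(5*h + 6).
Substituting h = 5 gives -27/31.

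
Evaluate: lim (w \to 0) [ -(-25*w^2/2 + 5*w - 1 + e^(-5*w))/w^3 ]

Direct substitution gives 0/0.
Apply L'Hôpital: lim (-25*w + 5 - 5*e^(-5*w))/(-3*w^2), still 0/0.
Apply L'Hôpital: lim (-25 + 25*e^(-5*w))/(-6*w), still 0/0.
After 3 applications of L'Hôpital's rule the quotient is (-125*e^(-5*w))/(-6); substituting w = 0 gives 125/6.

125/6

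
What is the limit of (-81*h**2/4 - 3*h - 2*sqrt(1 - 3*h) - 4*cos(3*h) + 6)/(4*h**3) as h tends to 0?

Substitution gives 0/0 (the numerator vanishes to order 3).
Expand each term to order h^3: the coefficient of h^3 in -2·√(1 - 3h) is 27/8 and in -4·cos(3h) is 0.
Lower-order terms cancel with the polynomial part, so the numerator is (27/8)·h^3 + o(h^3), and the limit is (27/8)/(4) = 27/32.

27/32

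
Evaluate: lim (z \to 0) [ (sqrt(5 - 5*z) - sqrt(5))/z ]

-√(5)/2

A 0/0 form; rationalise with √(5 - 5z) + √5. This collapses the numerator to -5z, leaving -5/(√(5 - 5z) + √5) → -5/(2√5) = -√(5)/2.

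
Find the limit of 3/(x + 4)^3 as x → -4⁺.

∞

As x → -4⁺, (x + 4) → 0⁺, so (x + 4)^3 → 0⁺ and 3/(x + 4)^3 → ∞.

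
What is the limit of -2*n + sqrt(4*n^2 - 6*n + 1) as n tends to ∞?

-3/2

This has the form ∞ − ∞. Multiply and divide by the conjugate √(4*n^2 - 6*n + 1) + 2n.
That gives (-6n + 1) / (√(4*n^2 - 6*n + 1) + 2n).
Divide numerator and denominator by n: the limit is -6/(2·2) = -3/2.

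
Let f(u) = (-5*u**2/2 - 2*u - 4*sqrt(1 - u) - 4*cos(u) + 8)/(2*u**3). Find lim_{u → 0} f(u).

Substitution gives 0/0; apply L'Hôpital's rule 3 times.
After differentiating numerator and denominator 3 times the quotient is (-4*sin(u) + 3/(2*(1 - u)^(5/2)))/(12); at u = 0 this is 1/8.

1/8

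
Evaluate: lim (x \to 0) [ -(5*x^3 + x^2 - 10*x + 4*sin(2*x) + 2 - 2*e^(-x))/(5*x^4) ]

1/60

Substitution gives 0/0; apply L'Hôpital's rule 4 times.
After differentiating numerator and denominator 4 times the quotient is (64*sin(2*x) - 2*e^(-x))/(-120); at x = 0 this is 1/60.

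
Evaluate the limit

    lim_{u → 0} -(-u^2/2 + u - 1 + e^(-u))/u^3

Direct substitution gives 0/0.
Apply L'Hôpital: lim (-u + 1 - e^(-u))/(-3*u^2), still 0/0.
Apply L'Hôpital: lim (-1 + e^(-u))/(-6*u), still 0/0.
After 3 applications of L'Hôpital's rule the quotient is (-e^(-u))/(-6); substituting u = 0 gives 1/6.

1/6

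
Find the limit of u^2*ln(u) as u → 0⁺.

This is a 0·(−∞) form. Rewrite as 1·ln(u) / u^(−2) and apply L'Hôpital:
the derivative quotient is 1·(1/u) / (−2·u^(−3)) = (-1/2)·u^2 → 0.

0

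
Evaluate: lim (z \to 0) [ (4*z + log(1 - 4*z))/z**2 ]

Direct substitution gives 0/0.
Apply L'Hôpital: lim (4 - 4/(1 - 4*z))/(2*z), still 0/0.
After 2 applications of L'Hôpital's rule the quotient is (-16/(1 - 4*z)^2)/(2); substituting z = 0 gives -8.

-8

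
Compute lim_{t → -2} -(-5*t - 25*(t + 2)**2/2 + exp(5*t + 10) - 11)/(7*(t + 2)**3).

-125/42

Direct substitution gives 0/0.
Apply L'Hôpital: lim (-25*t + 5*e^(5*t + 10) - 55)/(-21*(t + 2)^2), still 0/0.
Apply L'Hôpital: lim (25*e^(5*t + 10) - 25)/(-42*t - 84), still 0/0.
After 3 applications of L'Hôpital's rule the quotient is (125*e^(5*t + 10))/(-42); substituting t = -2 gives -125/42.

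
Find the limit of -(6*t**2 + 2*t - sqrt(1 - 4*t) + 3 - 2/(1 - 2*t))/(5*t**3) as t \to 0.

12/5

Substitution gives 0/0 (the numerator vanishes to order 3).
Expand each term to order t^3: the coefficient of t^3 in -2·1/(1 - 2t) is -16 and in −√(1 - 4t) is 4.
Lower-order terms cancel with the polynomial part, so the numerator is (-12)·t^3 + o(t^3), and the limit is (-12)/(-5) = 12/5.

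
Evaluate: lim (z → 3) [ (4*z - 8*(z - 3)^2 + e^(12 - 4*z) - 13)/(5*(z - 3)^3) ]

-32/15

Direct substitution gives 0/0.
Apply L'Hôpital: lim (-16*z - 4*e^(12 - 4*z) + 52)/(15*(z - 3)^2), still 0/0.
Apply L'Hôpital: lim (16*e^(12 - 4*z) - 16)/(30*z - 90), still 0/0.
After 3 applications of L'Hôpital's rule the quotient is (-64*e^(12 - 4*z))/(30); substituting z = 3 gives -32/15.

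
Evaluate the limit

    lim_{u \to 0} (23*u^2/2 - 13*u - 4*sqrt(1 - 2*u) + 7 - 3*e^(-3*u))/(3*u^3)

Substitution gives 0/0 (the numerator vanishes to order 3).
Expand each term to order u^3: the coefficient of u^3 in -3·e^(-3u) is 27/2 and in -4·√(1 - 2u) is 2.
Lower-order terms cancel with the polynomial part, so the numerator is (31/2)·u^3 + o(u^3), and the limit is (31/2)/(3) = 31/6.

31/6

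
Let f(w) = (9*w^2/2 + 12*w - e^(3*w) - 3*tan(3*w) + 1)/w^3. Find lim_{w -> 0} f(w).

-63/2

Substitution gives 0/0 (the numerator vanishes to order 3).
Expand each term to order w^3: the coefficient of w^3 in -3·tan(3w) is -27 and in −e^(3w) is -9/2.
Lower-order terms cancel with the polynomial part, so the numerator is (-63/2)·w^3 + o(w^3), and the limit is (-63/2)/(1) = -63/2.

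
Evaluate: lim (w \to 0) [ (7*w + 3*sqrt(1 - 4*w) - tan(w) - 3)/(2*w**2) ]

-3

Substitution gives 0/0 (the numerator vanishes to order 2).
Expand each term to order w^2: the coefficient of w^2 in −tan(w) is 0 and in 3·√(1 - 4w) is -6.
Lower-order terms cancel with the polynomial part, so the numerator is (-6)·w^2 + o(w^2), and the limit is (-6)/(2) = -3.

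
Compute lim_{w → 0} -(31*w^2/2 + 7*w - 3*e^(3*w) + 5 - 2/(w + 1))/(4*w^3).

23/8

Substitution gives 0/0 (the numerator vanishes to order 3).
Expand each term to order w^3: the coefficient of w^3 in -2·1/(1 + w) is 2 and in -3·e^(3w) is -27/2.
Lower-order terms cancel with the polynomial part, so the numerator is (-23/2)·w^3 + o(w^3), and the limit is (-23/2)/(-4) = 23/8.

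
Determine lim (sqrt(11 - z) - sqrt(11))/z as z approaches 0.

-√(11)/22

Substitution gives 0/0. Multiply numerator and denominator by the conjugate √(11 - z) + √11.
The numerator becomes (11 - z) − 11 = -z, so the expression simplifies to -1/(√(11 - z) + √11).
Letting z → 0 gives -1/(2√11) = -√(11)/22.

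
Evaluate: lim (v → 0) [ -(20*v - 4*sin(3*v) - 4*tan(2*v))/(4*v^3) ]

-11/6

Substitution gives 0/0; apply L'Hôpital's rule 3 times.
After differentiating numerator and denominator 3 times the quotient is (108*cos(3*v) - 192*tan(2*v)^4 - 256*tan(2*v)^2 - 64)/(-24); at v = 0 this is -11/6.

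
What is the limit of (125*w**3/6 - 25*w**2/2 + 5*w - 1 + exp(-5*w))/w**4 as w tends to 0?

625/24

Direct substitution gives 0/0.
Apply L'Hôpital: lim (125*w^2/2 - 25*w + 5 - 5*e^(-5*w))/(4*w^3), still 0/0.
Apply L'Hôpital: lim (125*w - 25 + 25*e^(-5*w))/(12*w^2), still 0/0.
Apply L'Hôpital: lim (125 - 125*e^(-5*w))/(24*w), still 0/0.
After 4 applications of L'Hôpital's rule the quotient is (625*e^(-5*w))/(24); substituting w = 0 gives 625/24.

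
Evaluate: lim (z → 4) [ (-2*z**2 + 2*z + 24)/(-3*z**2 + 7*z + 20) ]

14/17

At z = 4 both the top and bottom vanish — a removable singularity. Factoring out (z - 4) from each leaves (-2*z - 6)/(-3*z - 5), which at z = 4 equals 14/17.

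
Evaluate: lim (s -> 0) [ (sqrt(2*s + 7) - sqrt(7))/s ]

Substitution gives 0/0. Multiply numerator and denominator by the conjugate √(7 + 2s) + √7.
The numerator becomes (7 + 2s) − 7 = 2s, so the expression simplifies to 2/(√(7 + 2s) + √7).
Letting s → 0 gives 2/(2√7) = √(7)/7.

√(7)/7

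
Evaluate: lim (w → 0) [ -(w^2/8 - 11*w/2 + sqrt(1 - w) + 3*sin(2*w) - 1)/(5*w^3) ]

Substitution gives 0/0; apply L'Hôpital's rule 3 times.
After differentiating numerator and denominator 3 times the quotient is (-24*cos(2*w) - 3/(8*(1 - w)^(5/2)))/(-30); at w = 0 this is 13/16.

13/16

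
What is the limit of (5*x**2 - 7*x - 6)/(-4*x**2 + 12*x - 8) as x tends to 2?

At x = 2 both the top and bottom vanish — a removable singularity. Factoring out (x - 2) from each leaves (5*x + 3)/(4 - 4*x), which at x = 2 equals -13/4.

-13/4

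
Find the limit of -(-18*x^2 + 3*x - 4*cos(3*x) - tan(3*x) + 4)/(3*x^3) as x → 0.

Substitution gives 0/0; apply L'Hôpital's rule 3 times.
After differentiating numerator and denominator 3 times the quotient is (-108*sin(3*x) - 162*tan(3*x)^4 - 216*tan(3*x)^2 - 54)/(-18); at x = 0 this is 3.

3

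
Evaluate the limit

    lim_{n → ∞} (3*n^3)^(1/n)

1

Base → ∞ and exponent → 0: an ∞^0 form.
Take logs: (1/n)·ln(3·n^3) = (ln 3 + 3·ln n)/n → 0.
So the limit is e^0 = 1.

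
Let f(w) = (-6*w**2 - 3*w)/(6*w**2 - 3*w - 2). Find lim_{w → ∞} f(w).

Numerator and denominator both have degree 2.
Dividing every term by w^2, all lower-order terms vanish and the limit is the ratio of leading coefficients, -6/(6) = -1.

-1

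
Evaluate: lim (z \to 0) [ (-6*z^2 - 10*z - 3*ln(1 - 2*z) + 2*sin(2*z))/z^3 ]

16/3

Substitution gives 0/0 (the numerator vanishes to order 3).
Expand each term to order z^3: the coefficient of z^3 in 2·sin(2z) is -8/3 and in -3·ln(1 - 2z) is 8.
Lower-order terms cancel with the polynomial part, so the numerator is (16/3)·z^3 + o(z^3), and the limit is (16/3)/(1) = 16/3.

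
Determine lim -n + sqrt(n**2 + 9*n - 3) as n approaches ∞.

9/2

An ∞ − ∞ form. Rationalising with the conjugate, the difference becomes (9n - 3) / (√(n^2 + 9*n - 3) + n).
For large n the denominator behaves like 2·n, so the quotient tends to 9/2 = 9/2.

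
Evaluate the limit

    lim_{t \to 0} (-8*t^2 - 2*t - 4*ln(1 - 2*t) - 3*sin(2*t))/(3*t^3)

Substitution gives 0/0; apply L'Hôpital's rule 3 times.
After differentiating numerator and denominator 3 times the quotient is (24*cos(2*t) - 64/(2*t - 1)^3)/(18); at t = 0 this is 44/9.

44/9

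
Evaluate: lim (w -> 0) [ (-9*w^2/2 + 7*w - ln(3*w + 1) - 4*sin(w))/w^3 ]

Substitution gives 0/0; apply L'Hôpital's rule 3 times.
After differentiating numerator and denominator 3 times the quotient is (4*cos(w) - 54/(3*w + 1)^3)/(6); at w = 0 this is -25/3.

-25/3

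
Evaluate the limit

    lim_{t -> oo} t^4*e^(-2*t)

0

Write as t^4/e^{2t}, an ∞/∞ form.
Exponential growth dominates any polynomial, so repeated L'Hôpital (or the standard result) gives 0.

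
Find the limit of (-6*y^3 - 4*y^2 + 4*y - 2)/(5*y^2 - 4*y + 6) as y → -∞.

∞

The numerator has higher degree (3 > 2); the quotient behaves like (-6/(5))·y^1 for large |y|.
As y → −∞ this diverges to ∞.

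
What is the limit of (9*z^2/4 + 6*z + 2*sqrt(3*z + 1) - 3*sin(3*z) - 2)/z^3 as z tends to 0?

135/8

Substitution gives 0/0; apply L'Hôpital's rule 3 times.
After differentiating numerator and denominator 3 times the quotient is (81*cos(3*z) + 81/(4*(3*z + 1)^(5/2)))/(6); at z = 0 this is 135/8.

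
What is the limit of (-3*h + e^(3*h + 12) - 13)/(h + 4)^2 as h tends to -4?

Direct substitution gives 0/0.
Apply L'Hôpital: lim (3*e^(3*h + 12) - 3)/(2*h + 8), still 0/0.
After 2 applications of L'Hôpital's rule the quotient is (9*e^(3*h + 12))/(2); substituting h = -4 gives 9/2.

9/2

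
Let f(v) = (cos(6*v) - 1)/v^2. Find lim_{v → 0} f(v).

-18

Direct substitution gives 0/0.
Apply L'Hôpital: lim (-6*sin(6*v))/(2*v), still 0/0.
After 2 applications of L'Hôpital's rule the quotient is (-36*cos(6*v))/(2); substituting v = 0 gives -18.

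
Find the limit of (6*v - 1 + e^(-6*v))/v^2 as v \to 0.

18

Direct substitution gives 0/0.
Apply L'Hôpital: lim (6 - 6*e^(-6*v))/(2*v), still 0/0.
After 2 applications of L'Hôpital's rule the quotient is (36*e^(-6*v))/(2); substituting v = 0 gives 18.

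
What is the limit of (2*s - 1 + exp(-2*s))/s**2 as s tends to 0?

Direct substitution gives 0/0.
Apply L'Hôpital: lim (2 - 2*e^(-2*s))/(2*s), still 0/0.
After 2 applications of L'Hôpital's rule the quotient is (4*e^(-2*s))/(2); substituting s = 0 gives 2.

2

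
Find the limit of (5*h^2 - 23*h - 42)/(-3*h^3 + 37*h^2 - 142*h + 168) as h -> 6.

Direct substitution gives 0/0, so factor. Both numerator and denominator have (h - 6) as a factor.
After cancelling, the expression reduces to (5*h + 7)/(-3*h^2 + 19*h - 28).
Substituting h = 6 gives -37/22.

-37/22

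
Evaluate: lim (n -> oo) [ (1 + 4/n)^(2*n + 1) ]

e^(8)

The base → 1 and the exponent → ∞: a 1^∞ form.
Take logarithms: (2n + 1)·ln(1 + 4/n). Since ln(1+u) ~ u for small u, this behaves like (2n)·(4/n) → 8.
So the limit is e^(8).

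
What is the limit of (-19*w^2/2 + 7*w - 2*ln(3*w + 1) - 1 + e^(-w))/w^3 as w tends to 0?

Substitution gives 0/0 (the numerator vanishes to order 3).
Expand each term to order w^3: the coefficient of w^3 in -2·ln(1 + 3w) is -18 and in e^(-w) is -1/6.
Lower-order terms cancel with the polynomial part, so the numerator is (-109/6)·w^3 + o(w^3), and the limit is (-109/6)/(1) = -109/6.

-109/6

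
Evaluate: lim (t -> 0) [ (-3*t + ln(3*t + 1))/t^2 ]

Direct substitution gives 0/0.
Apply L'Hôpital: lim (-3 + 3/(3*t + 1))/(2*t), still 0/0.
After 2 applications of L'Hôpital's rule the quotient is (-9/(3*t + 1)^2)/(2); substituting t = 0 gives -9/2.

-9/2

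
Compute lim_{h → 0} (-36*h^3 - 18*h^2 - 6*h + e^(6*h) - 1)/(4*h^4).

Direct substitution gives 0/0.
Apply L'Hôpital: lim (-108*h^2 - 36*h + 6*e^(6*h) - 6)/(16*h^3), still 0/0.
Apply L'Hôpital: lim (-216*h + 36*e^(6*h) - 36)/(48*h^2), still 0/0.
Apply L'Hôpital: lim (216*e^(6*h) - 216)/(96*h), still 0/0.
After 4 applications of L'Hôpital's rule the quotient is (1296*e^(6*h))/(96); substituting h = 0 gives 27/2.

27/2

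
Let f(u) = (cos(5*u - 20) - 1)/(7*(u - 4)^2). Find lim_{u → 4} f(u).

-25/14

Direct substitution gives 0/0.
Apply L'Hôpital: lim (-5*sin(5*u - 20))/(14*u - 56), still 0/0.
After 2 applications of L'Hôpital's rule the quotient is (-25*cos(5*u - 20))/(14); substituting u = 4 gives -25/14.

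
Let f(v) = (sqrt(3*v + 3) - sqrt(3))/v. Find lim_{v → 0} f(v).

√(3)/2

A 0/0 form; rationalise with √(3 + 3v) + √3. This collapses the numerator to 3v, leaving 3/(√(3 + 3v) + √3) → 3/(2√3) = √(3)/2.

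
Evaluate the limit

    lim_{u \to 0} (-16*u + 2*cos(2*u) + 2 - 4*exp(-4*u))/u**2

Substitution gives 0/0 (the numerator vanishes to order 2).
Expand each term to order u^2: the coefficient of u^2 in 2·cos(2u) is -4 and in -4·e^(-4u) is -32.
Lower-order terms cancel with the polynomial part, so the numerator is (-36)·u^2 + o(u^2), and the limit is (-36)/(1) = -36.

-36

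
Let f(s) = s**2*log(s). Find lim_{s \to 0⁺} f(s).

This is a 0·(−∞) form. Rewrite as 1·ln(s) / s^(−2) and apply L'Hôpital:
the derivative quotient is 1·(1/s) / (−2·s^(−3)) = (-1/2)·s^2 → 0.

0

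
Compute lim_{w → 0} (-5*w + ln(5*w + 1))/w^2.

Direct substitution gives 0/0.
Apply L'Hôpital: lim (-5 + 5/(5*w + 1))/(2*w), still 0/0.
After 2 applications of L'Hôpital's rule the quotient is (-25/(5*w + 1)^2)/(2); substituting w = 0 gives -25/2.

-25/2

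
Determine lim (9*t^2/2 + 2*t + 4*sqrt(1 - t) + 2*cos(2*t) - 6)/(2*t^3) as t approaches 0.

-1/8

Substitution gives 0/0 (the numerator vanishes to order 3).
Expand each term to order t^3: the coefficient of t^3 in 2·cos(2t) is 0 and in 4·√(1 - t) is -1/4.
Lower-order terms cancel with the polynomial part, so the numerator is (-1/4)·t^3 + o(t^3), and the limit is (-1/4)/(2) = -1/8.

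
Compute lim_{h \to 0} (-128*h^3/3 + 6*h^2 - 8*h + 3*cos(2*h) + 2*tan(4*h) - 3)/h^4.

2

Substitution gives 0/0 (the numerator vanishes to order 4).
Expand each term to order h^4: the coefficient of h^4 in 3·cos(2h) is 2 and in 2·tan(4h) is 0.
Lower-order terms cancel with the polynomial part, so the numerator is (2)·h^4 + o(h^4), and the limit is (2)/(1) = 2.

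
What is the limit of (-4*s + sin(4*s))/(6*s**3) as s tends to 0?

-16/9

Direct substitution gives 0/0.
Apply L'Hôpital: lim (4*cos(4*s) - 4)/(18*s^2), still 0/0.
Apply L'Hôpital: lim (-16*sin(4*s))/(36*s), still 0/0.
After 3 applications of L'Hôpital's rule the quotient is (-64*cos(4*s))/(36); substituting s = 0 gives -16/9.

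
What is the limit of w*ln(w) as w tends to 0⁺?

0

This is a 0·(−∞) form. Rewrite as 1·ln(w) / w^(−1) and apply L'Hôpital:
the derivative quotient is 1·(1/w) / (−1·w^(−2)) = (-1/1)·w^1 → 0.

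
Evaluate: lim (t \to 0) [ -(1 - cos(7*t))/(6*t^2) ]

Substitution gives 0/0.
Use (1 − cos u)/u² → 1/2 with u = 7t: the limit is 7²/(2·(-6)) = -49/12.

-49/12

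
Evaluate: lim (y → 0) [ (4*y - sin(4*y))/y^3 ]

32/3

Direct substitution gives 0/0.
Apply L'Hôpital: lim (4 - 4*cos(4*y))/(3*y^2), still 0/0.
Apply L'Hôpital: lim (16*sin(4*y))/(6*y), still 0/0.
After 3 applications of L'Hôpital's rule the quotient is (64*cos(4*y))/(6); substituting y = 0 gives 32/3.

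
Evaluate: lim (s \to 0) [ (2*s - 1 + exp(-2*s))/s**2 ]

2

Direct substitution gives 0/0.
Apply L'Hôpital: lim (2 - 2*e^(-2*s))/(2*s), still 0/0.
After 2 applications of L'Hôpital's rule the quotient is (4*e^(-2*s))/(2); substituting s = 0 gives 2.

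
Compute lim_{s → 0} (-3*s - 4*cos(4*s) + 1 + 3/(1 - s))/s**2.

35

Substitution gives 0/0 (the numerator vanishes to order 2).
Expand each term to order s^2: the coefficient of s^2 in -4·cos(4s) is 32 and in 3·1/(1 - s) is 3.
Lower-order terms cancel with the polynomial part, so the numerator is (35)·s^2 + o(s^2), and the limit is (35)/(1) = 35.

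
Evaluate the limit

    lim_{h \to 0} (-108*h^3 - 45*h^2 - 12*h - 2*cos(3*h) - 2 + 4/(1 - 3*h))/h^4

1269/4

Substitution gives 0/0 (the numerator vanishes to order 4).
Expand each term to order h^4: the coefficient of h^4 in 4·1/(1 - 3h) is 324 and in -2·cos(3h) is -27/4.
Lower-order terms cancel with the polynomial part, so the numerator is (1269/4)·h^4 + o(h^4), and the limit is (1269/4)/(1) = 1269/4.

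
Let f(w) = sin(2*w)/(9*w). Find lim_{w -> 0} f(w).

Substitution gives 0/0.
Write it as (2/9)·sin(2w)/(2w); since sin(u)/u → 1, the limit is 2/9.

2/9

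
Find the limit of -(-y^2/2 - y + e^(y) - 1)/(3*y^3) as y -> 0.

Direct substitution gives 0/0.
Apply L'Hôpital: lim (-y + e^(y) - 1)/(-9*y^2), still 0/0.
Apply L'Hôpital: lim (e^(y) - 1)/(-18*y), still 0/0.
After 3 applications of L'Hôpital's rule the quotient is (e^(y))/(-18); substituting y = 0 gives -1/18.

-1/18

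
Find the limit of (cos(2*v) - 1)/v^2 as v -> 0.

Direct substitution gives 0/0.
Apply L'Hôpital: lim (-2*sin(2*v))/(2*v), still 0/0.
After 2 applications of L'Hôpital's rule the quotient is (-4*cos(2*v))/(2); substituting v = 0 gives -2.

-2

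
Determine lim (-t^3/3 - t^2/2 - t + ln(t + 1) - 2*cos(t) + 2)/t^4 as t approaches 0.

Substitution gives 0/0; apply L'Hôpital's rule 4 times.
After differentiating numerator and denominator 4 times the quotient is (-2*cos(t) - 6/(t + 1)^4)/(24); at t = 0 this is -1/3.

-1/3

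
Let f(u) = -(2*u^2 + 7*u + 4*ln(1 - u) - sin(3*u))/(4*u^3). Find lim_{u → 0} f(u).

Substitution gives 0/0 (the numerator vanishes to order 3).
Expand each term to order u^3: the coefficient of u^3 in 4·ln(1 - u) is -4/3 and in −sin(3u) is 9/2.
Lower-order terms cancel with the polynomial part, so the numerator is (19/6)·u^3 + o(u^3), and the limit is (19/6)/(-4) = -19/24.

-19/24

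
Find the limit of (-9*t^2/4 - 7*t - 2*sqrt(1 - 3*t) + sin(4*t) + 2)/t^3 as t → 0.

Substitution gives 0/0; apply L'Hôpital's rule 3 times.
After differentiating numerator and denominator 3 times the quotient is (-64*cos(4*t) + 81/(4*(1 - 3*t)^(5/2)))/(6); at t = 0 this is -175/24.

-175/24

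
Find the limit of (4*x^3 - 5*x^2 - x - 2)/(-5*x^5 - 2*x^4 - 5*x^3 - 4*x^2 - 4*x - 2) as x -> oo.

0

The denominator has degree 5 and the numerator degree 3. Dividing numerator and denominator by x^5 sends every term to 0 except the leading denominator term, so the limit is 0.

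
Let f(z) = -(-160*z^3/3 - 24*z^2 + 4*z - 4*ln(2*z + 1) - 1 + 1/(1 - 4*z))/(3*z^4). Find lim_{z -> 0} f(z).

Substitution gives 0/0; apply L'Hôpital's rule 4 times.
After differentiating numerator and denominator 4 times the quotient is (-6144/(4*z - 1)^5 + 384/(2*z + 1)^4)/(-72); at z = 0 this is -272/3.

-272/3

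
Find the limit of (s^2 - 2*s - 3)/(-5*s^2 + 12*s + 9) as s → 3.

-2/9

Since s = 3 makes numerator and denominator zero, (s - 3) divides both.
Cancelling it gives (s + 1)/(-5*s - 3); now plug in s = 3 to get -2/9.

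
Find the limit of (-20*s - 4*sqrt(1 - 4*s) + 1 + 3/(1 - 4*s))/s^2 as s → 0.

56

Substitution gives 0/0; apply L'Hôpital's rule 2 times.
After differentiating numerator and denominator 2 times the quotient is (96/(1 - 4*s)^3 - 16*(4*s - 1)^3/(1 - 4*s)^(9/2))/(2); at s = 0 this is 56.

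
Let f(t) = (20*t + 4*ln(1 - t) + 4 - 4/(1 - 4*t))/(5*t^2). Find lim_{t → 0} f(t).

Substitution gives 0/0 (the numerator vanishes to order 2).
Expand each term to order t^2: the coefficient of t^2 in -4·1/(1 - 4t) is -64 and in 4·ln(1 - t) is -2.
Lower-order terms cancel with the polynomial part, so the numerator is (-66)·t^2 + o(t^2), and the limit is (-66)/(5) = -66/5.

-66/5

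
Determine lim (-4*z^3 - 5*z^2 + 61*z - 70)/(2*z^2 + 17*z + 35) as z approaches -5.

Direct substitution gives 0/0, so factor. Both numerator and denominator have (z + 5) as a factor.
After cancelling, the expression reduces to (-4*z^2 + 15*z - 14)/(2*z + 7).
Substituting z = -5 gives 63.

63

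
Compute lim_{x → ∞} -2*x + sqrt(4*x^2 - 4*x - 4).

An ∞ − ∞ form. Rationalising with the conjugate, the difference becomes (-4x - 4) / (√(4*x^2 - 4*x - 4) + 2x).
For large x the denominator behaves like 2·2x, so the quotient tends to -4/4 = -1.

-1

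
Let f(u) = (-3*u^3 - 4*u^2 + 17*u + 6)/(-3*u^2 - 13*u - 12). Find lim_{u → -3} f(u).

-8

Direct substitution gives 0/0, so factor. Both numerator and denominator have (u + 3) as a factor.
After cancelling, the expression reduces to (-3*u^2 + 5*u + 2)/(-3*u - 4).
Substituting u = -3 gives -8.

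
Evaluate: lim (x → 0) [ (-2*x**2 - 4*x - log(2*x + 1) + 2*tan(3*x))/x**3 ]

Substitution gives 0/0; apply L'Hôpital's rule 3 times.
After differentiating numerator and denominator 3 times the quotient is (324*tan(3*x)^2/cos(3*x)^2 + 108/cos(3*x)^2 - 16/(2*x + 1)^3)/(6); at x = 0 this is 46/3.

46/3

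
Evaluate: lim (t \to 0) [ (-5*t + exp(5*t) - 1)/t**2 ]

25/2

Direct substitution gives 0/0.
Apply L'Hôpital: lim (5*e^(5*t) - 5)/(2*t), still 0/0.
After 2 applications of L'Hôpital's rule the quotient is (25*e^(5*t))/(2); substituting t = 0 gives 25/2.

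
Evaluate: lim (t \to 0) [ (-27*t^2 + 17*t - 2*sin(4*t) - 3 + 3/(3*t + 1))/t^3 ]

-179/3

Substitution gives 0/0; apply L'Hôpital's rule 3 times.
After differentiating numerator and denominator 3 times the quotient is (128*cos(4*t) - 486/(3*t + 1)^4)/(6); at t = 0 this is -179/3.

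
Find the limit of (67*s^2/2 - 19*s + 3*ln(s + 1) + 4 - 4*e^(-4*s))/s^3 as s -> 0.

131/3

Substitution gives 0/0; apply L'Hôpital's rule 3 times.
After differentiating numerator and denominator 3 times the quotient is (256*e^(-4*s) + 6/(s + 1)^3)/(6); at s = 0 this is 131/3.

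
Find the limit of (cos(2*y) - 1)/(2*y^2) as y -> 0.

Direct substitution gives 0/0.
Apply L'Hôpital: lim (-2*sin(2*y))/(4*y), still 0/0.
After 2 applications of L'Hôpital's rule the quotient is (-4*cos(2*y))/(4); substituting y = 0 gives -1.

-1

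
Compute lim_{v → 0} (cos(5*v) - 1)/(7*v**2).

Direct substitution gives 0/0.
Apply L'Hôpital: lim (-5*sin(5*v))/(14*v), still 0/0.
After 2 applications of L'Hôpital's rule the quotient is (-25*cos(5*v))/(14); substituting v = 0 gives -25/14.

-25/14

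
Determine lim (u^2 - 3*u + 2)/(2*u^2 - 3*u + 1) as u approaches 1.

Since u = 1 makes numerator and denominator zero, (u - 1) divides both.
Cancelling it gives (u - 2)/(2*u - 1); now plug in u = 1 to get -1.

-1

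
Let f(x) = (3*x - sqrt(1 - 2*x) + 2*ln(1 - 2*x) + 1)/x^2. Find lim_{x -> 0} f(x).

-7/2

Substitution gives 0/0 (the numerator vanishes to order 2).
Expand each term to order x^2: the coefficient of x^2 in −√(1 - 2x) is 1/2 and in 2·ln(1 - 2x) is -4.
Lower-order terms cancel with the polynomial part, so the numerator is (-7/2)·x^2 + o(x^2), and the limit is (-7/2)/(1) = -7/2.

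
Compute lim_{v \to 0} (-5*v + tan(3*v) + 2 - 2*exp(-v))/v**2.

-1

Substitution gives 0/0 (the numerator vanishes to order 2).
Expand each term to order v^2: the coefficient of v^2 in -2·e^(-v) is -1 and in tan(3v) is 0.
Lower-order terms cancel with the polynomial part, so the numerator is (-1)·v^2 + o(v^2), and the limit is (-1)/(1) = -1.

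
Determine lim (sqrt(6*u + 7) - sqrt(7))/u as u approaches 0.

Substitution gives 0/0. Multiply numerator and denominator by the conjugate √(7 + 6u) + √7.
The numerator becomes (7 + 6u) − 7 = 6u, so the expression simplifies to 6/(√(7 + 6u) + √7).
Letting u → 0 gives 6/(2√7) = 3*√(7)/7.

3*√(7)/7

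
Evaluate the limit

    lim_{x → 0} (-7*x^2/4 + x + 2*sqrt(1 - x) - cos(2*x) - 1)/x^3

Substitution gives 0/0 (the numerator vanishes to order 3).
Expand each term to order x^3: the coefficient of x^3 in 2·√(1 - x) is -1/8 and in −cos(2x) is 0.
Lower-order terms cancel with the polynomial part, so the numerator is (-1/8)·x^3 + o(x^3), and the limit is (-1/8)/(1) = -1/8.

-1/8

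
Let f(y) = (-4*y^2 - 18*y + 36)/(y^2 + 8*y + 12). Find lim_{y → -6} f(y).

Since y = -6 makes numerator and denominator zero, (y + 6) divides both.
Cancelling it gives (6 - 4*y)/(y + 2); now plug in y = -6 to get -15/2.

-15/2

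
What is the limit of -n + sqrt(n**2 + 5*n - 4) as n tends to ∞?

5/2

An ∞ − ∞ form. Rationalising with the conjugate, the difference becomes (5n - 4) / (√(n^2 + 5*n - 4) + n).
For large n the denominator behaves like 2·n, so the quotient tends to 5/2 = 5/2.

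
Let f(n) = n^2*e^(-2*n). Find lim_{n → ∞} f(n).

Write as n^2/e^{2n}, an ∞/∞ form.
Exponential growth dominates any polynomial, so repeated L'Hôpital (or the standard result) gives 0.

0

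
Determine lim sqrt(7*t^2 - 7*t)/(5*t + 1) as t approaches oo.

For large |t|, √(7*t^2 - 7*t) ≈ √7·|t| and the denominator ≈ 5t.
Since t → +∞, |t| = t, giving √7/(5) = √(7)/5.

√(7)/5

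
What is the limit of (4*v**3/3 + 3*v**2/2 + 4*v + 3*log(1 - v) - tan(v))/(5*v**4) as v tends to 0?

-3/20

Substitution gives 0/0; apply L'Hôpital's rule 4 times.
After differentiating numerator and denominator 4 times the quotient is (8*tan(v)/cos(v)^2 - 24*tan(v)/cos(v)^4 - 18/(v - 1)^4)/(120); at v = 0 this is -3/20.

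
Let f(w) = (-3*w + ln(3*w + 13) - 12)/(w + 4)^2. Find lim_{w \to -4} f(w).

Direct substitution gives 0/0.
Apply L'Hôpital: lim (-3 + 3/(3*w + 13))/(2*w + 8), still 0/0.
After 2 applications of L'Hôpital's rule the quotient is (-9/(3*w + 13)^2)/(2); substituting w = -4 gives -9/2.

-9/2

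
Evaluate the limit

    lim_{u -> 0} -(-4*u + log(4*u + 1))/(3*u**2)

8/3

Direct substitution gives 0/0.
Apply L'Hôpital: lim (-4 + 4/(4*u + 1))/(-6*u), still 0/0.
After 2 applications of L'Hôpital's rule the quotient is (-16/(4*u + 1)^2)/(-6); substituting u = 0 gives 8/3.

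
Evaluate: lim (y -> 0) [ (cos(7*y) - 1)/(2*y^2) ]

-49/4

Direct substitution gives 0/0.
Apply L'Hôpital: lim (-7*sin(7*y))/(4*y), still 0/0.
After 2 applications of L'Hôpital's rule the quotient is (-49*cos(7*y))/(4); substituting y = 0 gives -49/4.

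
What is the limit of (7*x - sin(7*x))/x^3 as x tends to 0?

343/6

Direct substitution gives 0/0.
Apply L'Hôpital: lim (7 - 7*cos(7*x))/(3*x^2), still 0/0.
Apply L'Hôpital: lim (49*sin(7*x))/(6*x), still 0/0.
After 3 applications of L'Hôpital's rule the quotient is (343*cos(7*x))/(6); substituting x = 0 gives 343/6.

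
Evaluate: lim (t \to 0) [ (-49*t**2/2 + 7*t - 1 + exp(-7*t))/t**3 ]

Direct substitution gives 0/0.
Apply L'Hôpital: lim (-49*t + 7 - 7*e^(-7*t))/(3*t^2), still 0/0.
Apply L'Hôpital: lim (-49 + 49*e^(-7*t))/(6*t), still 0/0.
After 3 applications of L'Hôpital's rule the quotient is (-343*e^(-7*t))/(6); substituting t = 0 gives -343/6.

-343/6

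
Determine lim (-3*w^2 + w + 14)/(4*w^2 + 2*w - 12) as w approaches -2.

-13/14

Direct substitution gives 0/0, so factor. Both numerator and denominator have (w + 2) as a factor.
After cancelling, the expression reduces to (7 - 3*w)/(4*w - 6).
Substituting w = -2 gives -13/14.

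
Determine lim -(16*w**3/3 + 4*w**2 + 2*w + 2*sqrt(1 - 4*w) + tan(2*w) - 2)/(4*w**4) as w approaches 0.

Substitution gives 0/0 (the numerator vanishes to order 4).
Expand each term to order w^4: the coefficient of w^4 in 2·√(1 - 4w) is -20 and in tan(2w) is 0.
Lower-order terms cancel with the polynomial part, so the numerator is (-20)·w^4 + o(w^4), and the limit is (-20)/(-4) = 5.

5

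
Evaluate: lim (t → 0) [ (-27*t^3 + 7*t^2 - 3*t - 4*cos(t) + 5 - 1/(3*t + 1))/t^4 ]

-487/6

Substitution gives 0/0 (the numerator vanishes to order 4).
Expand each term to order t^4: the coefficient of t^4 in −1/(1 + 3t) is -81 and in -4·cos(t) is -1/6.
Lower-order terms cancel with the polynomial part, so the numerator is (-487/6)·t^4 + o(t^4), and the limit is (-487/6)/(1) = -487/6.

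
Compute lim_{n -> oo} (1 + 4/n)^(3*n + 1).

Write it as [(1 + 4/n)^n]^(3) · (1 + 4/n)^(1). The bracketed term tends to e^(4) and the second factor to 1, so the limit is e^(12).

e^(12)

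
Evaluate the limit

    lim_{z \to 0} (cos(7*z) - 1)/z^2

Direct substitution gives 0/0.
Apply L'Hôpital: lim (-7*sin(7*z))/(2*z), still 0/0.
After 2 applications of L'Hôpital's rule the quotient is (-49*cos(7*z))/(2); substituting z = 0 gives -49/2.

-49/2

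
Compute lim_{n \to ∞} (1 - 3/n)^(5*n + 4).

Write it as [(1 - 3/n)^n]^(5) · (1 - 3/n)^(4). The bracketed term tends to e^(-3) and the second factor to 1, so the limit is e^(-15).

e^(-15)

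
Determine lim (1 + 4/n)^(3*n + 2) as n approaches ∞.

e^(12)

Let L be the limit and take ln: ln L = lim (3n + 2)·ln(1 + 4/n) = lim (3n + 2)·(4/n + O(1/n²)) = 12.
Hence L = e^(12).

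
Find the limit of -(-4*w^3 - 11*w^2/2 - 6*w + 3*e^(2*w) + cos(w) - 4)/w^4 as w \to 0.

-49/24

Substitution gives 0/0 (the numerator vanishes to order 4).
Expand each term to order w^4: the coefficient of w^4 in 3·e^(2w) is 2 and in cos(w) is 1/24.
Lower-order terms cancel with the polynomial part, so the numerator is (49/24)·w^4 + o(w^4), and the limit is (49/24)/(-1) = -49/24.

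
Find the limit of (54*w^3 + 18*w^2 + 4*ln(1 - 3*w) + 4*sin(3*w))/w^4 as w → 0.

-81

Substitution gives 0/0 (the numerator vanishes to order 4).
Expand each term to order w^4: the coefficient of w^4 in 4·ln(1 - 3w) is -81 and in 4·sin(3w) is 0.
Lower-order terms cancel with the polynomial part, so the numerator is (-81)·w^4 + o(w^4), and the limit is (-81)/(1) = -81.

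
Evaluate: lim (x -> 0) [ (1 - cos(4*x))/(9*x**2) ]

8/9

Substitution gives 0/0.
Use (1 − cos u)/u² → 1/2 with u = 4x: the limit is 4²/(2·9) = 8/9.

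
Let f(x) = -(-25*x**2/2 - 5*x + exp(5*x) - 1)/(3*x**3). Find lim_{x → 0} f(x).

Direct substitution gives 0/0.
Apply L'Hôpital: lim (-25*x + 5*e^(5*x) - 5)/(-9*x^2), still 0/0.
Apply L'Hôpital: lim (25*e^(5*x) - 25)/(-18*x), still 0/0.
After 3 applications of L'Hôpital's rule the quotient is (125*e^(5*x))/(-18); substituting x = 0 gives -125/18.

-125/18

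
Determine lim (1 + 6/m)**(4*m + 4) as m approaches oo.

Let L be the limit and take ln: ln L = lim (4m + 4)·ln(1 + 6/m) = lim (4m + 4)·(6/m + O(1/m²)) = 24.
Hence L = e^(24).

e^(24)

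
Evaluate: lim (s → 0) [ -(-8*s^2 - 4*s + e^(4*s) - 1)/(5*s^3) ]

-32/15

Direct substitution gives 0/0.
Apply L'Hôpital: lim (-16*s + 4*e^(4*s) - 4)/(-15*s^2), still 0/0.
Apply L'Hôpital: lim (16*e^(4*s) - 16)/(-30*s), still 0/0.
After 3 applications of L'Hôpital's rule the quotient is (64*e^(4*s))/(-30); substituting s = 0 gives -32/15.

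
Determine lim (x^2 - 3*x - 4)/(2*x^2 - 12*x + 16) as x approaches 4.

5/4

Direct substitution gives 0/0, so factor. Both numerator and denominator have (x - 4) as a factor.
After cancelling, the expression reduces to (x + 1)/(2*x - 4).
Substituting x = 4 gives 5/4.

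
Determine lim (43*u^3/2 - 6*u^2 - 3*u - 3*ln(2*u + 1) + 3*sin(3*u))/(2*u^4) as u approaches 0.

Substitution gives 0/0 (the numerator vanishes to order 4).
Expand each term to order u^4: the coefficient of u^4 in 3·sin(3u) is 0 and in -3·ln(1 + 2u) is 12.
Lower-order terms cancel with the polynomial part, so the numerator is (12)·u^4 + o(u^4), and the limit is (12)/(2) = 6.

6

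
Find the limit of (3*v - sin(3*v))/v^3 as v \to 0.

Direct substitution gives 0/0.
Apply L'Hôpital: lim (3 - 3*cos(3*v))/(3*v^2), still 0/0.
Apply L'Hôpital: lim (9*sin(3*v))/(6*v), still 0/0.
After 3 applications of L'Hôpital's rule the quotient is (27*cos(3*v))/(6); substituting v = 0 gives 9/2.

9/2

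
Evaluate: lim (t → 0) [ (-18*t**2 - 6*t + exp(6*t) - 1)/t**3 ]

Direct substitution gives 0/0.
Apply L'Hôpital: lim (-36*t + 6*e^(6*t) - 6)/(3*t^2), still 0/0.
Apply L'Hôpital: lim (36*e^(6*t) - 36)/(6*t), still 0/0.
After 3 applications of L'Hôpital's rule the quotient is (216*e^(6*t))/(6); substituting t = 0 gives 36.

36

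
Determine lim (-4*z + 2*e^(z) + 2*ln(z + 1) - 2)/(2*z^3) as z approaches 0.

1/2

Substitution gives 0/0; apply L'Hôpital's rule 3 times.
After differentiating numerator and denominator 3 times the quotient is (2*e^(z) + 4/(z + 1)^3)/(12); at z = 0 this is 1/2.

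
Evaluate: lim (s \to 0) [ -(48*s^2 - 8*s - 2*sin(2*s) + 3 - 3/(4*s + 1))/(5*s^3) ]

-584/15

Substitution gives 0/0; apply L'Hôpital's rule 3 times.
After differentiating numerator and denominator 3 times the quotient is (16*cos(2*s) + 1152/(4*s + 1)^4)/(-30); at s = 0 this is -584/15.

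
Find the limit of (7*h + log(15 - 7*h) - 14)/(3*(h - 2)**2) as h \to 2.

-49/6

Direct substitution gives 0/0.
Apply L'Hôpital: lim (7 - 7/(15 - 7*h))/(6*h - 12), still 0/0.
After 2 applications of L'Hôpital's rule the quotient is (-49/(15 - 7*h)^2)/(6); substituting h = 2 gives -49/6.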